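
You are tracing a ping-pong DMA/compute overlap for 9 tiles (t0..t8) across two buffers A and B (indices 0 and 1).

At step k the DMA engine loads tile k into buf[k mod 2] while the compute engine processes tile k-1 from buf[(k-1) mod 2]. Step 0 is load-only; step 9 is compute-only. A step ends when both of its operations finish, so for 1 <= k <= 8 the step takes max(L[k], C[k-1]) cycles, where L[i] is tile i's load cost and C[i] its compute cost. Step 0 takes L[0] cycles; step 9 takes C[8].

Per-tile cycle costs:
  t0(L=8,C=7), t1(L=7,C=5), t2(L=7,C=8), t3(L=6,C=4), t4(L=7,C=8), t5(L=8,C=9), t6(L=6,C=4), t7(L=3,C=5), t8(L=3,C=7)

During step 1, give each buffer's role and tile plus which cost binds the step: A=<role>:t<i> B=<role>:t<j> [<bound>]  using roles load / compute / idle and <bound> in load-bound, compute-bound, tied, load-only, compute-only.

  0. 8=8c; end=8; A:t0 B:-
  1. max(7,7)=7c; end=15; A:t0 B:t1
  2. max(7,5)=7c; end=22; A:t2 B:t1
  3. max(6,8)=8c; end=30; A:t2 B:t3
  4. max(7,4)=7c; end=37; A:t4 B:t3
  5. max(8,8)=8c; end=45; A:t4 B:t5
  6. max(6,9)=9c; end=54; A:t6 B:t5
  7. max(3,4)=4c; end=58; A:t6 B:t7
  8. max(3,5)=5c; end=63; A:t8 B:t7
  9. 7=7c; end=70; A:t8 B:t7

step 1: A=compute:t0 B=load:t1 [tied]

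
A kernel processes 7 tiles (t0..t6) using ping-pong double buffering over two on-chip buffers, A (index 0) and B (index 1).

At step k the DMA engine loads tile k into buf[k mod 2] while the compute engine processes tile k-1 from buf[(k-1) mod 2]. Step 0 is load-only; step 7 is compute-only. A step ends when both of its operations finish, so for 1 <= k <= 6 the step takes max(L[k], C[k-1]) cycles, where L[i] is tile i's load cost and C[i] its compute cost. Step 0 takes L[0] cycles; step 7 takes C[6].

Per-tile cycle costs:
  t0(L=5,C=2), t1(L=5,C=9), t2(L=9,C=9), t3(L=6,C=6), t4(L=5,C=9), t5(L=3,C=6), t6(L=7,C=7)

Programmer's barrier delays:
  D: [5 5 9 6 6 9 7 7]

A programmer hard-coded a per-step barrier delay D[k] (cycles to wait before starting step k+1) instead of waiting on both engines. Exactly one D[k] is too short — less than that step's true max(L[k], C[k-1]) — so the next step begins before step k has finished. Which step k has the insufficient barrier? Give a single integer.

hazard at step 3

[0] required=L[0]=5=5 vs D=5 ok
[1] required=max(L[1]=5,C[0]=2)=5 vs D=5 ok
[2] required=max(L[2]=9,C[1]=9)=9 vs D=9 ok
[3] required=max(L[3]=6,C[2]=9)=9 vs D=6 SHORT
[4] required=max(L[4]=5,C[3]=6)=6 vs D=6 ok
[5] required=max(L[5]=3,C[4]=9)=9 vs D=9 ok
[6] required=max(L[6]=7,C[5]=6)=7 vs D=7 ok
[7] required=C[6]=7=7 vs D=7 ok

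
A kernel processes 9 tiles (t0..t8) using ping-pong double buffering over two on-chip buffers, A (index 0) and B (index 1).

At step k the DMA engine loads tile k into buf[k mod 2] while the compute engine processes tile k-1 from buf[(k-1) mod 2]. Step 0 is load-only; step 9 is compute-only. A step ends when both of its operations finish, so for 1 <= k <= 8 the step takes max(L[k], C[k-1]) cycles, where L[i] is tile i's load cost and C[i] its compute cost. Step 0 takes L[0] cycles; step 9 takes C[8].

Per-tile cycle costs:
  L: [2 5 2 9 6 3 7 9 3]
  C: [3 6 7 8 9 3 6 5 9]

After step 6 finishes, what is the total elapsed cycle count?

k=0 load=t0/2c comp=- wait=2 total=2
k=1 load=t1/5c comp=t0/3c wait=5 total=7
k=2 load=t2/2c comp=t1/6c wait=6 total=13
k=3 load=t3/9c comp=t2/7c wait=9 total=22
k=4 load=t4/6c comp=t3/8c wait=8 total=30
k=5 load=t5/3c comp=t4/9c wait=9 total=39
k=6 load=t6/7c comp=t5/3c wait=7 total=46
k=7 load=t7/9c comp=t6/6c wait=9 total=55
k=8 load=t8/3c comp=t7/5c wait=5 total=60
k=9 load=- comp=t8/9c wait=9 total=69

end_cycle[6] = 46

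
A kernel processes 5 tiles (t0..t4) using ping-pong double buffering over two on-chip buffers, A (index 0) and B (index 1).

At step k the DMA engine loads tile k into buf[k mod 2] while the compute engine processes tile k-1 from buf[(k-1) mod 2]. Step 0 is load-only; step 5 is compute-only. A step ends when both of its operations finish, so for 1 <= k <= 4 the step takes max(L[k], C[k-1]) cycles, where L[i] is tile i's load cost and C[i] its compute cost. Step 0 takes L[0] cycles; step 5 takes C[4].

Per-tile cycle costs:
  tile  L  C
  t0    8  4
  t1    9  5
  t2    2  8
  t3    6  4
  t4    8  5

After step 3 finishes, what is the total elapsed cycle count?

end_cycle[3] = 30

[0] DMA t0→A (8c) ∥ CU idle ⇒ 8c, clock 8
[1] DMA t1→B (9c) ∥ CU A:t0 (4c) ⇒ 9c, clock 17
[2] DMA t2→A (2c) ∥ CU B:t1 (5c) ⇒ 5c, clock 22
[3] DMA t3→B (6c) ∥ CU A:t2 (8c) ⇒ 8c, clock 30
[4] DMA t4→A (8c) ∥ CU B:t3 (4c) ⇒ 8c, clock 38
[5] DMA idle ∥ CU A:t4 (5c) ⇒ 5c, clock 43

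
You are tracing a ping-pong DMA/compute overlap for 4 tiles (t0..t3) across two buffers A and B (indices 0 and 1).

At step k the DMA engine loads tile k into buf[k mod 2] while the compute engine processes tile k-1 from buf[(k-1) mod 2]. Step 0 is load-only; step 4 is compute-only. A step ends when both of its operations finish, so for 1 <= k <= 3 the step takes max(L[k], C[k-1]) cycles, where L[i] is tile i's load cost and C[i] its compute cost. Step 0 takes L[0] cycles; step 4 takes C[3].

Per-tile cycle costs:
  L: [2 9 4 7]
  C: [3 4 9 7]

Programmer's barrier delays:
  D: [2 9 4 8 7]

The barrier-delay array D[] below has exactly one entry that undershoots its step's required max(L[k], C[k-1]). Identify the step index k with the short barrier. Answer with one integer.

step 0: need L[0]=2 = 2; D[0]=2 ok
step 1: need max(L[1]=9,C[0]=3) = 9; D[1]=9 ok
step 2: need max(L[2]=4,C[1]=4) = 4; D[2]=4 ok
step 3: need max(L[3]=7,C[2]=9) = 9; D[3]=8 SHORT
step 4: need C[3]=7 = 7; D[4]=7 ok

hazard at step 3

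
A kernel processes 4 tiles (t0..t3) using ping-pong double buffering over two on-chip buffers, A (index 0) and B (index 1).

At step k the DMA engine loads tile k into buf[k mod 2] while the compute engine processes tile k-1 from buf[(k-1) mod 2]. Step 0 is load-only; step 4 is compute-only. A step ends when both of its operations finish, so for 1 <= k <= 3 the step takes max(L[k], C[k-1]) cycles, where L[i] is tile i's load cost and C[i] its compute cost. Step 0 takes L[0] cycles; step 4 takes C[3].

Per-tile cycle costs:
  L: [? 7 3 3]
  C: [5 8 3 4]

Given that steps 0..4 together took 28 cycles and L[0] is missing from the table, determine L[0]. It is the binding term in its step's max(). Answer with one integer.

L[0] = 6

step 0 | dur = L[0]=? = L[0]  (unknown; binding)
step 1 | dur = max(L[1]=7, C[0]=5) = 7
step 2 | dur = max(L[2]=3, C[1]=8) = 8
step 3 | dur = max(L[3]=3, C[2]=3) = 3
step 4 | dur = C[3]=4 = 4
sum of known step durations = 22
dur[0] = total - known = 28 - 22 = 6
L[0] is the binding max in step 0, so L[0] = dur[0] = 6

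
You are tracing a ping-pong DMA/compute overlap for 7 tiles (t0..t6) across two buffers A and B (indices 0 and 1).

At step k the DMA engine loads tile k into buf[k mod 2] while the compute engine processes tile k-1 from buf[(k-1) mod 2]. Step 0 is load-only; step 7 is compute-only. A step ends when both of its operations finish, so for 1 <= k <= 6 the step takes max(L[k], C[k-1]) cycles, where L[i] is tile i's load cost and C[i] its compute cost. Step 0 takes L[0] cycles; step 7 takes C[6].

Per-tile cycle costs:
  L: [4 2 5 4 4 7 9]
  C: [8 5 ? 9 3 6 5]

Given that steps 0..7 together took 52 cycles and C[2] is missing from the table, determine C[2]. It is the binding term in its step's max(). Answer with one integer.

step 0 = dur = L[0]=4 = 4
step 1 = dur = max(L[1]=2, C[0]=8) = 8
step 2 = dur = max(L[2]=5, C[1]=5) = 5
step 3 = dur = max(L[3]=4, C[2]=?) = C[2]  (unknown; binding)
step 4 = dur = max(L[4]=4, C[3]=9) = 9
step 5 = dur = max(L[5]=7, C[4]=3) = 7
step 6 = dur = max(L[6]=9, C[5]=6) = 9
step 7 = dur = C[6]=5 = 5
sum of known step durations = 47
dur[3] = total - known = 52 - 47 = 5
C[2] is the binding max in step 3, so C[2] = dur[3] = 5

C[2] = 5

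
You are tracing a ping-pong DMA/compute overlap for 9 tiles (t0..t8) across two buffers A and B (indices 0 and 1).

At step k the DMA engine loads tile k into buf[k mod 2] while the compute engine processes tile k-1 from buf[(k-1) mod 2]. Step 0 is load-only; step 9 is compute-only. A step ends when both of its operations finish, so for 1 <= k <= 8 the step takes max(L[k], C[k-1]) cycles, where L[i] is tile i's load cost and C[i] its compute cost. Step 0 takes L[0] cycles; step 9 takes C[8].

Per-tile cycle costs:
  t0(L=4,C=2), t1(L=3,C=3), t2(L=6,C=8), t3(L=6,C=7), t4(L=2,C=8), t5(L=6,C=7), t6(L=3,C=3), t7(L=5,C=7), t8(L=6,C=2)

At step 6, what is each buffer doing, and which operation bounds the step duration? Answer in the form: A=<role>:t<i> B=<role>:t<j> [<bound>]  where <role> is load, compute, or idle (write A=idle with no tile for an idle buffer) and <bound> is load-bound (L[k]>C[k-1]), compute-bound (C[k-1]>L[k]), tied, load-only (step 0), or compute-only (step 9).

step 0: L[0]=4 → dur=4, Σ=4 | A=load:t0 B=idle [load-only]
step 1: L[1]=3 C[0]=2 → dur=3, Σ=7 | A=compute:t0 B=load:t1 [load-bound]
step 2: L[2]=6 C[1]=3 → dur=6, Σ=13 | A=load:t2 B=compute:t1 [load-bound]
step 3: L[3]=6 C[2]=8 → dur=8, Σ=21 | A=compute:t2 B=load:t3 [compute-bound]
step 4: L[4]=2 C[3]=7 → dur=7, Σ=28 | A=load:t4 B=compute:t3 [compute-bound]
step 5: L[5]=6 C[4]=8 → dur=8, Σ=36 | A=compute:t4 B=load:t5 [compute-bound]
step 6: L[6]=3 C[5]=7 → dur=7, Σ=43 | A=load:t6 B=compute:t5 [compute-bound]
step 7: L[7]=5 C[6]=3 → dur=5, Σ=48 | A=compute:t6 B=load:t7 [load-bound]
step 8: L[8]=6 C[7]=7 → dur=7, Σ=55 | A=load:t8 B=compute:t7 [compute-bound]
step 9: C[8]=2 → dur=2, Σ=57 | A=compute:t8 B=idle [compute-only]

step 6: A=load:t6 B=compute:t5 [compute-bound]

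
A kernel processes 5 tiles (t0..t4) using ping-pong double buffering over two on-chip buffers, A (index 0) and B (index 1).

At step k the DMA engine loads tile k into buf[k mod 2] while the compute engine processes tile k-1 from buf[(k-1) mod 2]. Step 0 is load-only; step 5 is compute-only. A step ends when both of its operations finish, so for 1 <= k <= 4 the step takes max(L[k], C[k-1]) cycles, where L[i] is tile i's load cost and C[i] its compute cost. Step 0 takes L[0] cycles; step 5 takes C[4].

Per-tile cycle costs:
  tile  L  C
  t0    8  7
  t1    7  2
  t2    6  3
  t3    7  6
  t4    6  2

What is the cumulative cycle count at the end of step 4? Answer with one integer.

end_cycle[4] = 34

step 0: L[0]=8 → dur=8, Σ=8 | A=load:t0 B=idle [load-only]
step 1: L[1]=7 C[0]=7 → dur=7, Σ=15 | A=compute:t0 B=load:t1 [tied]
step 2: L[2]=6 C[1]=2 → dur=6, Σ=21 | A=load:t2 B=compute:t1 [load-bound]
step 3: L[3]=7 C[2]=3 → dur=7, Σ=28 | A=compute:t2 B=load:t3 [load-bound]
step 4: L[4]=6 C[3]=6 → dur=6, Σ=34 | A=load:t4 B=compute:t3 [tied]
step 5: C[4]=2 → dur=2, Σ=36 | A=compute:t4 B=idle [compute-only]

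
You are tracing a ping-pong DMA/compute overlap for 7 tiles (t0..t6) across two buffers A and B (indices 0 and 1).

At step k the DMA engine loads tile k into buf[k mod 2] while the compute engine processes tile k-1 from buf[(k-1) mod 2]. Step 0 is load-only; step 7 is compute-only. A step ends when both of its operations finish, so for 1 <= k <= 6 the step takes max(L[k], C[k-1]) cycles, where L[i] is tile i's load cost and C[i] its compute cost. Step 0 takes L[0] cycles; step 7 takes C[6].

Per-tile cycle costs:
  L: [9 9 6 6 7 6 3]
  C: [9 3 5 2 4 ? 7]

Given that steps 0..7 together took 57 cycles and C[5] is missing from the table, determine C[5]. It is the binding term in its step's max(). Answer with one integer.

step 0 = dur = L[0]=9 = 9
step 1 = dur = max(L[1]=9, C[0]=9) = 9
step 2 = dur = max(L[2]=6, C[1]=3) = 6
step 3 = dur = max(L[3]=6, C[2]=5) = 6
step 4 = dur = max(L[4]=7, C[3]=2) = 7
step 5 = dur = max(L[5]=6, C[4]=4) = 6
step 6 = dur = max(L[6]=3, C[5]=?) = C[5]  (unknown; binding)
step 7 = dur = C[6]=7 = 7
sum of known step durations = 50
dur[6] = total - known = 57 - 50 = 7
C[5] is the binding max in step 6, so C[5] = dur[6] = 7

C[5] = 7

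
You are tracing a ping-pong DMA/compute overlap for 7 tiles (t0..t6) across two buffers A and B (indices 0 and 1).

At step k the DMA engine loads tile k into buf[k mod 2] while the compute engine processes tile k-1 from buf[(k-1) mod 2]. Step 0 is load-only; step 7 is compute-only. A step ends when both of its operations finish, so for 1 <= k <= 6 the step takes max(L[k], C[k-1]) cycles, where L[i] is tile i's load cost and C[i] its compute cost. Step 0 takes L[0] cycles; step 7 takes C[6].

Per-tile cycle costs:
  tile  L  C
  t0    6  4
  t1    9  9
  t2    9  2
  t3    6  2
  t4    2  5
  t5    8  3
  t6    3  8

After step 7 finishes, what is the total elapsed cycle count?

end_cycle[7] = 51

[0] DMA t0→A (6c) ∥ CU idle ⇒ 6c, clock 6
[1] DMA t1→B (9c) ∥ CU A:t0 (4c) ⇒ 9c, clock 15
[2] DMA t2→A (9c) ∥ CU B:t1 (9c) ⇒ 9c, clock 24
[3] DMA t3→B (6c) ∥ CU A:t2 (2c) ⇒ 6c, clock 30
[4] DMA t4→A (2c) ∥ CU B:t3 (2c) ⇒ 2c, clock 32
[5] DMA t5→B (8c) ∥ CU A:t4 (5c) ⇒ 8c, clock 40
[6] DMA t6→A (3c) ∥ CU B:t5 (3c) ⇒ 3c, clock 43
[7] DMA idle ∥ CU A:t6 (8c) ⇒ 8c, clock 51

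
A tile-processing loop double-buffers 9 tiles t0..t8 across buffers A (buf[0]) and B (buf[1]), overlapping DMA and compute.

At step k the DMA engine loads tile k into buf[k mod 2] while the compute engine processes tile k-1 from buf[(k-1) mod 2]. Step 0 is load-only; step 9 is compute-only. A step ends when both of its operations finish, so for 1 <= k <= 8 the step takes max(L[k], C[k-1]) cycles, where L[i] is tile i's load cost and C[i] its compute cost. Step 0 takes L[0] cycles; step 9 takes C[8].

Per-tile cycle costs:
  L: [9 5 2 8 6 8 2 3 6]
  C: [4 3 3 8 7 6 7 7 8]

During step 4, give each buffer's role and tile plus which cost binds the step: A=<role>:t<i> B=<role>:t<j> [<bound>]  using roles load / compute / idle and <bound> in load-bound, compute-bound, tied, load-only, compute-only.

step 0: L[0]=9 → dur=9, Σ=9 | A=load:t0 B=idle [load-only]
step 1: L[1]=5 C[0]=4 → dur=5, Σ=14 | A=compute:t0 B=load:t1 [load-bound]
step 2: L[2]=2 C[1]=3 → dur=3, Σ=17 | A=load:t2 B=compute:t1 [compute-bound]
step 3: L[3]=8 C[2]=3 → dur=8, Σ=25 | A=compute:t2 B=load:t3 [load-bound]
step 4: L[4]=6 C[3]=8 → dur=8, Σ=33 | A=load:t4 B=compute:t3 [compute-bound]
step 5: L[5]=8 C[4]=7 → dur=8, Σ=41 | A=compute:t4 B=load:t5 [load-bound]
step 6: L[6]=2 C[5]=6 → dur=6, Σ=47 | A=load:t6 B=compute:t5 [compute-bound]
step 7: L[7]=3 C[6]=7 → dur=7, Σ=54 | A=compute:t6 B=load:t7 [compute-bound]
step 8: L[8]=6 C[7]=7 → dur=7, Σ=61 | A=load:t8 B=compute:t7 [compute-bound]
step 9: C[8]=8 → dur=8, Σ=69 | A=compute:t8 B=idle [compute-only]

step 4: A=load:t4 B=compute:t3 [compute-bound]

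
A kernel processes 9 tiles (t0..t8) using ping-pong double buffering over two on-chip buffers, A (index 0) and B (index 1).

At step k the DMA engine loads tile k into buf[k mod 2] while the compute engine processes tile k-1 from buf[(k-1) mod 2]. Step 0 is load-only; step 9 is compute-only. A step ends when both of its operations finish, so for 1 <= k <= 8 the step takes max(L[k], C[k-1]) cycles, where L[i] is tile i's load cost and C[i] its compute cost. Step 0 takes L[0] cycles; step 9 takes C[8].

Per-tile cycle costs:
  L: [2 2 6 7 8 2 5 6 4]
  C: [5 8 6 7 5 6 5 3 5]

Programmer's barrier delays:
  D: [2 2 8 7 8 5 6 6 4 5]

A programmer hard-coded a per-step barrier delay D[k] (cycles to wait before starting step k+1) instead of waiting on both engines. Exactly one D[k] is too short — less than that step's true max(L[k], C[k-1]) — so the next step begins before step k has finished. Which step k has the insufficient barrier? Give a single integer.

hazard at step 1

[0] required=L[0]=2=2 vs D=2 ok
[1] required=max(L[1]=2,C[0]=5)=5 vs D=2 SHORT
[2] required=max(L[2]=6,C[1]=8)=8 vs D=8 ok
[3] required=max(L[3]=7,C[2]=6)=7 vs D=7 ok
[4] required=max(L[4]=8,C[3]=7)=8 vs D=8 ok
[5] required=max(L[5]=2,C[4]=5)=5 vs D=5 ok
[6] required=max(L[6]=5,C[5]=6)=6 vs D=6 ok
[7] required=max(L[7]=6,C[6]=5)=6 vs D=6 ok
[8] required=max(L[8]=4,C[7]=3)=4 vs D=4 ok
[9] required=C[8]=5=5 vs D=5 ok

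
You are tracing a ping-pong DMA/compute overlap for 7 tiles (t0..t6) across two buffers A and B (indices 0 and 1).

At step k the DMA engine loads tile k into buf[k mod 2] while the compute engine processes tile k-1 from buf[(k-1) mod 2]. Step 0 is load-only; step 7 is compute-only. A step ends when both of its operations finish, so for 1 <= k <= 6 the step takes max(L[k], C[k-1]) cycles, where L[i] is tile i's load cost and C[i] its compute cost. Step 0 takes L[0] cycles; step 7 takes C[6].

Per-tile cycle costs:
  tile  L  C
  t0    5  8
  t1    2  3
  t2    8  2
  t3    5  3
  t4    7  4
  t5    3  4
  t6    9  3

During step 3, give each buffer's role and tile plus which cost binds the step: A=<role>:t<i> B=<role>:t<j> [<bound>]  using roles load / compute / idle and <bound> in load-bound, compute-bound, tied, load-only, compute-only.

step 0: L[0]=5 → dur=5, Σ=5 | A=load:t0 B=idle [load-only]
step 1: L[1]=2 C[0]=8 → dur=8, Σ=13 | A=compute:t0 B=load:t1 [compute-bound]
step 2: L[2]=8 C[1]=3 → dur=8, Σ=21 | A=load:t2 B=compute:t1 [load-bound]
step 3: L[3]=5 C[2]=2 → dur=5, Σ=26 | A=compute:t2 B=load:t3 [load-bound]
step 4: L[4]=7 C[3]=3 → dur=7, Σ=33 | A=load:t4 B=compute:t3 [load-bound]
step 5: L[5]=3 C[4]=4 → dur=4, Σ=37 | A=compute:t4 B=load:t5 [compute-bound]
step 6: L[6]=9 C[5]=4 → dur=9, Σ=46 | A=load:t6 B=compute:t5 [load-bound]
step 7: C[6]=3 → dur=3, Σ=49 | A=compute:t6 B=idle [compute-only]

step 3: A=compute:t2 B=load:t3 [load-bound]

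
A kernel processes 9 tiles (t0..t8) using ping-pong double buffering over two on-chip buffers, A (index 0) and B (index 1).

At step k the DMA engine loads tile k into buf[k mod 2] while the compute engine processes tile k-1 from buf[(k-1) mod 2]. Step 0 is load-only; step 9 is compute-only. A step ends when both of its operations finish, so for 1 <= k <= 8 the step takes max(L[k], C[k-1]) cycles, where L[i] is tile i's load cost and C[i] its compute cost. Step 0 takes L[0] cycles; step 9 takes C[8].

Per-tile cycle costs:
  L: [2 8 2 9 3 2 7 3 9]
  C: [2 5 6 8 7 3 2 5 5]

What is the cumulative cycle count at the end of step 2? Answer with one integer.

[0] DMA t0→A (2c) ∥ CU idle ⇒ 2c, clock 2
[1] DMA t1→B (8c) ∥ CU A:t0 (2c) ⇒ 8c, clock 10
[2] DMA t2→A (2c) ∥ CU B:t1 (5c) ⇒ 5c, clock 15
[3] DMA t3→B (9c) ∥ CU A:t2 (6c) ⇒ 9c, clock 24
[4] DMA t4→A (3c) ∥ CU B:t3 (8c) ⇒ 8c, clock 32
[5] DMA t5→B (2c) ∥ CU A:t4 (7c) ⇒ 7c, clock 39
[6] DMA t6→A (7c) ∥ CU B:t5 (3c) ⇒ 7c, clock 46
[7] DMA t7→B (3c) ∥ CU A:t6 (2c) ⇒ 3c, clock 49
[8] DMA t8→A (9c) ∥ CU B:t7 (5c) ⇒ 9c, clock 58
[9] DMA idle ∥ CU A:t8 (5c) ⇒ 5c, clock 63

end_cycle[2] = 15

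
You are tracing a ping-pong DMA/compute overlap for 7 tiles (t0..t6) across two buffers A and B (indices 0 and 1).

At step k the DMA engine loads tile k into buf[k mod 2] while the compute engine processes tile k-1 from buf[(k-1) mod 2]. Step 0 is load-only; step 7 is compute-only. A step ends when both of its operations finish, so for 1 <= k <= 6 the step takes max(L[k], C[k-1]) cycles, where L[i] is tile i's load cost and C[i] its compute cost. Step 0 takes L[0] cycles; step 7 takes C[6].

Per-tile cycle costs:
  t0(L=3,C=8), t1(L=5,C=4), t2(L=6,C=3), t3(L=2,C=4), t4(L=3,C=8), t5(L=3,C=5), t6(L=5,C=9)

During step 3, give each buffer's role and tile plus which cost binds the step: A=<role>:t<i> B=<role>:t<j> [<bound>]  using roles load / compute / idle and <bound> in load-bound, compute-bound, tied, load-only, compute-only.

[0] DMA t0→A (3c) ∥ CU idle ⇒ 3c, clock 3
[1] DMA t1→B (5c) ∥ CU A:t0 (8c) ⇒ 8c, clock 11
[2] DMA t2→A (6c) ∥ CU B:t1 (4c) ⇒ 6c, clock 17
[3] DMA t3→B (2c) ∥ CU A:t2 (3c) ⇒ 3c, clock 20
[4] DMA t4→A (3c) ∥ CU B:t3 (4c) ⇒ 4c, clock 24
[5] DMA t5→B (3c) ∥ CU A:t4 (8c) ⇒ 8c, clock 32
[6] DMA t6→A (5c) ∥ CU B:t5 (5c) ⇒ 5c, clock 37
[7] DMA idle ∥ CU A:t6 (9c) ⇒ 9c, clock 46

step 3: A=compute:t2 B=load:t3 [compute-bound]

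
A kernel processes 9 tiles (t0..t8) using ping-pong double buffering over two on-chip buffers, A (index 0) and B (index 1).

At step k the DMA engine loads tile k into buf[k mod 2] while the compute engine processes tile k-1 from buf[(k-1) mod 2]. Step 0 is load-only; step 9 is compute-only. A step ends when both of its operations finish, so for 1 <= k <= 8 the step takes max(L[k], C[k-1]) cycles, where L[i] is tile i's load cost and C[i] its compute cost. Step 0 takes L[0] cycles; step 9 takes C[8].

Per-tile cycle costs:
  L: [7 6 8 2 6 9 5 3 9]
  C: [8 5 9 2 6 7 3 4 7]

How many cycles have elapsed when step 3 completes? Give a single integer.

end_cycle[3] = 32

  0. 7=7c; end=7; A:t0 B:-
  1. max(6,8)=8c; end=15; A:t0 B:t1
  2. max(8,5)=8c; end=23; A:t2 B:t1
  3. max(2,9)=9c; end=32; A:t2 B:t3
  4. max(6,2)=6c; end=38; A:t4 B:t3
  5. max(9,6)=9c; end=47; A:t4 B:t5
  6. max(5,7)=7c; end=54; A:t6 B:t5
  7. max(3,3)=3c; end=57; A:t6 B:t7
  8. max(9,4)=9c; end=66; A:t8 B:t7
  9. 7=7c; end=73; A:t8 B:t7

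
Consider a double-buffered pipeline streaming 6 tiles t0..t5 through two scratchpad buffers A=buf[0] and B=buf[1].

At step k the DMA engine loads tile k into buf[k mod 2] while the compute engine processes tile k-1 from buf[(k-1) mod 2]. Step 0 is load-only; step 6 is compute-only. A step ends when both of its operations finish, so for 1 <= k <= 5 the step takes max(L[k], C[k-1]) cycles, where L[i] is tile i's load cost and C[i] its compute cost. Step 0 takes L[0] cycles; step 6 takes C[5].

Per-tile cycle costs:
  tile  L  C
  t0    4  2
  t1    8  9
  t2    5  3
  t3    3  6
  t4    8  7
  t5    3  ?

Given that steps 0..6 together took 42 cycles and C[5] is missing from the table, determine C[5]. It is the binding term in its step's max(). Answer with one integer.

C[5] = 3

step 0 | dur = L[0]=4 = 4
step 1 | dur = max(L[1]=8, C[0]=2) = 8
step 2 | dur = max(L[2]=5, C[1]=9) = 9
step 3 | dur = max(L[3]=3, C[2]=3) = 3
step 4 | dur = max(L[4]=8, C[3]=6) = 8
step 5 | dur = max(L[5]=3, C[4]=7) = 7
step 6 | dur = C[5]=? = C[5]  (unknown; binding)
sum of known step durations = 39
dur[6] = total - known = 42 - 39 = 3
C[5] is the binding max in step 6, so C[5] = dur[6] = 3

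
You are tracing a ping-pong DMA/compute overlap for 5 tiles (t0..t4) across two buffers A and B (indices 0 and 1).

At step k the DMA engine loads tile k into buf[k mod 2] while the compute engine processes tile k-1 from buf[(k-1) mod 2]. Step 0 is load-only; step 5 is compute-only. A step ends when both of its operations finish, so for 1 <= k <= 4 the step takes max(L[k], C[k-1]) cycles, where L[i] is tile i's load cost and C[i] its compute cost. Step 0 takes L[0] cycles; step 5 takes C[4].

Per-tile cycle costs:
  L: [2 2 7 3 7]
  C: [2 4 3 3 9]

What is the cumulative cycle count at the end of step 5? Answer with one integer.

end_cycle[5] = 30

step 0: L[0]=2 → dur=2, Σ=2 | A=load:t0 B=idle [load-only]
step 1: L[1]=2 C[0]=2 → dur=2, Σ=4 | A=compute:t0 B=load:t1 [tied]
step 2: L[2]=7 C[1]=4 → dur=7, Σ=11 | A=load:t2 B=compute:t1 [load-bound]
step 3: L[3]=3 C[2]=3 → dur=3, Σ=14 | A=compute:t2 B=load:t3 [tied]
step 4: L[4]=7 C[3]=3 → dur=7, Σ=21 | A=load:t4 B=compute:t3 [load-bound]
step 5: C[4]=9 → dur=9, Σ=30 | A=compute:t4 B=idle [compute-only]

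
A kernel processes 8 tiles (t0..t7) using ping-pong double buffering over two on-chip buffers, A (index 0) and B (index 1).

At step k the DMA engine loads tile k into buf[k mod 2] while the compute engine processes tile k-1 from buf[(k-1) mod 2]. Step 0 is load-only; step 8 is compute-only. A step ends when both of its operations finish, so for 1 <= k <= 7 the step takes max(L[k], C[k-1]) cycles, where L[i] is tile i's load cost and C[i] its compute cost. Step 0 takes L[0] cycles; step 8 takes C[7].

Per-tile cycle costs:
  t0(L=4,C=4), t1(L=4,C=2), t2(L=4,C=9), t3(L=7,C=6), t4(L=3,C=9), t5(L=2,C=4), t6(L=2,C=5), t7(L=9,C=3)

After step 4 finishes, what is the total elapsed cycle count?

end_cycle[4] = 27

[0] DMA t0→A (4c) ∥ CU idle ⇒ 4c, clock 4
[1] DMA t1→B (4c) ∥ CU A:t0 (4c) ⇒ 4c, clock 8
[2] DMA t2→A (4c) ∥ CU B:t1 (2c) ⇒ 4c, clock 12
[3] DMA t3→B (7c) ∥ CU A:t2 (9c) ⇒ 9c, clock 21
[4] DMA t4→A (3c) ∥ CU B:t3 (6c) ⇒ 6c, clock 27
[5] DMA t5→B (2c) ∥ CU A:t4 (9c) ⇒ 9c, clock 36
[6] DMA t6→A (2c) ∥ CU B:t5 (4c) ⇒ 4c, clock 40
[7] DMA t7→B (9c) ∥ CU A:t6 (5c) ⇒ 9c, clock 49
[8] DMA idle ∥ CU B:t7 (3c) ⇒ 3c, clock 52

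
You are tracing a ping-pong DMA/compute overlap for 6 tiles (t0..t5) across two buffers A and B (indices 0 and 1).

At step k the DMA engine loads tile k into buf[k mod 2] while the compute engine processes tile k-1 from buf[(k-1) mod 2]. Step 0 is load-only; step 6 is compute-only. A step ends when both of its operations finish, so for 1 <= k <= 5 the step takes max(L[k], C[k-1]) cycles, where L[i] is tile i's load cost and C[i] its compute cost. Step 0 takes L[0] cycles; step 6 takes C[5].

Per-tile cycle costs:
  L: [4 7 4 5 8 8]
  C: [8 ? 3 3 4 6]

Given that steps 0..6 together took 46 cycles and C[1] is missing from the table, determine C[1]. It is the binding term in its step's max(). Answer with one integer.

C[1] = 7

step 0 | dur = L[0]=4 = 4
step 1 | dur = max(L[1]=7, C[0]=8) = 8
step 2 | dur = max(L[2]=4, C[1]=?) = C[1]  (unknown; binding)
step 3 | dur = max(L[3]=5, C[2]=3) = 5
step 4 | dur = max(L[4]=8, C[3]=3) = 8
step 5 | dur = max(L[5]=8, C[4]=4) = 8
step 6 | dur = C[5]=6 = 6
sum of known step durations = 39
dur[2] = total - known = 46 - 39 = 7
C[1] is the binding max in step 2, so C[1] = dur[2] = 7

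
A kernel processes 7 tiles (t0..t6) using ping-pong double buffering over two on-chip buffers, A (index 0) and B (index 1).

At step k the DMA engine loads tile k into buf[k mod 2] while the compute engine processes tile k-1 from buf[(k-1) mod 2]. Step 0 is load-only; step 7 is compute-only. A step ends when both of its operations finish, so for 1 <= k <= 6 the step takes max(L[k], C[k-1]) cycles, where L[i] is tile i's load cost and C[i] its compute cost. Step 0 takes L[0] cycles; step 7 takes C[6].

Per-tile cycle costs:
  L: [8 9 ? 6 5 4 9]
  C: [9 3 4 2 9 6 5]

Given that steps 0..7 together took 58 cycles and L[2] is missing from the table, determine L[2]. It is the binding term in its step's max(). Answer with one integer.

L[2] = 7

step 0 = dur = L[0]=8 = 8
step 1 = dur = max(L[1]=9, C[0]=9) = 9
step 2 = dur = max(L[2]=?, C[1]=3) = L[2]  (unknown; binding)
step 3 = dur = max(L[3]=6, C[2]=4) = 6
step 4 = dur = max(L[4]=5, C[3]=2) = 5
step 5 = dur = max(L[5]=4, C[4]=9) = 9
step 6 = dur = max(L[6]=9, C[5]=6) = 9
step 7 = dur = C[6]=5 = 5
sum of known step durations = 51
dur[2] = total - known = 58 - 51 = 7
L[2] is the binding max in step 2, so L[2] = dur[2] = 7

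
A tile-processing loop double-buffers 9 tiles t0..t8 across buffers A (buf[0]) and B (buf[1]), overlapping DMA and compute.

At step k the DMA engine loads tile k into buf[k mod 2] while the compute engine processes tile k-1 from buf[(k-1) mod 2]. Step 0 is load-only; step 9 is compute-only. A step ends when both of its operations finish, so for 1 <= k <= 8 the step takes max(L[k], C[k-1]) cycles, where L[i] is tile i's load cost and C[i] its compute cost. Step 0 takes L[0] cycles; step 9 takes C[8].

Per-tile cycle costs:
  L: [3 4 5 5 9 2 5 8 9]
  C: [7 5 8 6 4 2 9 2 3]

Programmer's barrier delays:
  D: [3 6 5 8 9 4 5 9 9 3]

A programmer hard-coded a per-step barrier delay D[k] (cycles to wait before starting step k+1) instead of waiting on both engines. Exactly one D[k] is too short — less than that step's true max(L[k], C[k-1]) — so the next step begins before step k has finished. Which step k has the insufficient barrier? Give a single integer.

[0] required=L[0]=3=3 vs D=3 ok
[1] required=max(L[1]=4,C[0]=7)=7 vs D=6 SHORT
[2] required=max(L[2]=5,C[1]=5)=5 vs D=5 ok
[3] required=max(L[3]=5,C[2]=8)=8 vs D=8 ok
[4] required=max(L[4]=9,C[3]=6)=9 vs D=9 ok
[5] required=max(L[5]=2,C[4]=4)=4 vs D=4 ok
[6] required=max(L[6]=5,C[5]=2)=5 vs D=5 ok
[7] required=max(L[7]=8,C[6]=9)=9 vs D=9 ok
[8] required=max(L[8]=9,C[7]=2)=9 vs D=9 ok
[9] required=C[8]=3=3 vs D=3 ok

hazard at step 1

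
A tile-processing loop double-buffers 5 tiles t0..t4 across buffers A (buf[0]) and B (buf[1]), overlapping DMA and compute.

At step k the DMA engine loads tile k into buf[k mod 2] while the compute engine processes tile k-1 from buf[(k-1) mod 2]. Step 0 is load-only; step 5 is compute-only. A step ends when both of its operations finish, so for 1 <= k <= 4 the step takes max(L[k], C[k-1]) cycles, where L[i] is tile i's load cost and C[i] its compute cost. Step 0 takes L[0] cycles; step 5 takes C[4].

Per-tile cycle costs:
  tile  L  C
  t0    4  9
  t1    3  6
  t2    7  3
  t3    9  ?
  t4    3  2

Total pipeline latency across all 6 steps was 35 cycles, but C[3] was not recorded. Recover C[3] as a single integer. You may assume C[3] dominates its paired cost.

step 0: dur = L[0]=4 = 4
step 1: dur = max(L[1]=3, C[0]=9) = 9
step 2: dur = max(L[2]=7, C[1]=6) = 7
step 3: dur = max(L[3]=9, C[2]=3) = 9
step 4: dur = max(L[4]=3, C[3]=?) = C[3]  (unknown; binding)
step 5: dur = C[4]=2 = 2
sum of known step durations = 31
dur[4] = total - known = 35 - 31 = 4
C[3] is the binding max in step 4, so C[3] = dur[4] = 4

C[3] = 4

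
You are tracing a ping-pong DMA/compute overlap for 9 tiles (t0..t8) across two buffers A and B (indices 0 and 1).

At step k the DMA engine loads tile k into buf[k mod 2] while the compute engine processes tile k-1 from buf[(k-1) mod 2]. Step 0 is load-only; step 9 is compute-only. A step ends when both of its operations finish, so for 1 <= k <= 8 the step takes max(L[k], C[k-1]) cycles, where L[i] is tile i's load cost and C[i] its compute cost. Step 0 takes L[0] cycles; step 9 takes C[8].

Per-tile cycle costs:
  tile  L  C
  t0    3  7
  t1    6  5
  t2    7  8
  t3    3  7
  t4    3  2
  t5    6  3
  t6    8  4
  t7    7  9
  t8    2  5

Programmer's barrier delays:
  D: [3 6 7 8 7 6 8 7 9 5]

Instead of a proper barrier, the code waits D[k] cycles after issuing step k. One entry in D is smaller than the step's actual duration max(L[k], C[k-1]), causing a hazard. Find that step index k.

hazard at step 1

step 0: need L[0]=3 = 3; D[0]=3 ok
step 1: need max(L[1]=6,C[0]=7) = 7; D[1]=6 SHORT
step 2: need max(L[2]=7,C[1]=5) = 7; D[2]=7 ok
step 3: need max(L[3]=3,C[2]=8) = 8; D[3]=8 ok
step 4: need max(L[4]=3,C[3]=7) = 7; D[4]=7 ok
step 5: need max(L[5]=6,C[4]=2) = 6; D[5]=6 ok
step 6: need max(L[6]=8,C[5]=3) = 8; D[6]=8 ok
step 7: need max(L[7]=7,C[6]=4) = 7; D[7]=7 ok
step 8: need max(L[8]=2,C[7]=9) = 9; D[8]=9 ok
step 9: need C[8]=5 = 5; D[9]=5 ok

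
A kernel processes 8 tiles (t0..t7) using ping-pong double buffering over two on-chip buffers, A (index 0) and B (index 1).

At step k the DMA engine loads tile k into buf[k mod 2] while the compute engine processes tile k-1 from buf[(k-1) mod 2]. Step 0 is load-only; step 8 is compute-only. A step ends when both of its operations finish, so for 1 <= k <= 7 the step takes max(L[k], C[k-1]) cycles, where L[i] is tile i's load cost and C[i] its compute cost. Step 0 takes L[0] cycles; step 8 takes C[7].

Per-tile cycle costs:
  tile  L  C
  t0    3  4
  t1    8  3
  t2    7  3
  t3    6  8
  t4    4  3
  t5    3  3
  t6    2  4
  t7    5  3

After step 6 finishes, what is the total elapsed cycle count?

k=0 load=t0/3c comp=- wait=3 total=3
k=1 load=t1/8c comp=t0/4c wait=8 total=11
k=2 load=t2/7c comp=t1/3c wait=7 total=18
k=3 load=t3/6c comp=t2/3c wait=6 total=24
k=4 load=t4/4c comp=t3/8c wait=8 total=32
k=5 load=t5/3c comp=t4/3c wait=3 total=35
k=6 load=t6/2c comp=t5/3c wait=3 total=38
k=7 load=t7/5c comp=t6/4c wait=5 total=43
k=8 load=- comp=t7/3c wait=3 total=46

end_cycle[6] = 38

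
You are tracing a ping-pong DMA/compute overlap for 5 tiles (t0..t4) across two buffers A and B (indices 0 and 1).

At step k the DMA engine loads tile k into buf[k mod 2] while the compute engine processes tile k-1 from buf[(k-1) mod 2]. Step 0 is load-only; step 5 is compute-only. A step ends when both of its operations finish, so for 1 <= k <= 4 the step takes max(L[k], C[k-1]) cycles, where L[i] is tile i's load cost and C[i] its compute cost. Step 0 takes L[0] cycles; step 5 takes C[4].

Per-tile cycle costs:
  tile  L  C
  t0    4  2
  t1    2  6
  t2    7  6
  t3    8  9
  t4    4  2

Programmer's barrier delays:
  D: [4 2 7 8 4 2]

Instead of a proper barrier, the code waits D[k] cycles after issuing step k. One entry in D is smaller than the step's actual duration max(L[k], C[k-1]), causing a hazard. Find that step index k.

[0] required=L[0]=4=4 vs D=4 ok
[1] required=max(L[1]=2,C[0]=2)=2 vs D=2 ok
[2] required=max(L[2]=7,C[1]=6)=7 vs D=7 ok
[3] required=max(L[3]=8,C[2]=6)=8 vs D=8 ok
[4] required=max(L[4]=4,C[3]=9)=9 vs D=4 SHORT
[5] required=C[4]=2=2 vs D=2 ok

hazard at step 4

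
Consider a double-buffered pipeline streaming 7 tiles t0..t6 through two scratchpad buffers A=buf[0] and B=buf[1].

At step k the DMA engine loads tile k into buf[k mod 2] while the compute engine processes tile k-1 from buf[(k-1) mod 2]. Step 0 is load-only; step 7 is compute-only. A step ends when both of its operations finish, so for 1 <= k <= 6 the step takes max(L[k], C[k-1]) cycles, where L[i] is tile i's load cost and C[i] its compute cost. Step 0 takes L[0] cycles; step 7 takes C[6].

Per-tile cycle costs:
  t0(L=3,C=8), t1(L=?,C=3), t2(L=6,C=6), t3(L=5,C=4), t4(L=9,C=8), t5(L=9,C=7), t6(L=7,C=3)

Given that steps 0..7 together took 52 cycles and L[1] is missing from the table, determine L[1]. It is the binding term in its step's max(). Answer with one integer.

step 0 | dur = L[0]=3 = 3
step 1 | dur = max(L[1]=?, C[0]=8) = L[1]  (unknown; binding)
step 2 | dur = max(L[2]=6, C[1]=3) = 6
step 3 | dur = max(L[3]=5, C[2]=6) = 6
step 4 | dur = max(L[4]=9, C[3]=4) = 9
step 5 | dur = max(L[5]=9, C[4]=8) = 9
step 6 | dur = max(L[6]=7, C[5]=7) = 7
step 7 | dur = C[6]=3 = 3
sum of known step durations = 43
dur[1] = total - known = 52 - 43 = 9
L[1] is the binding max in step 1, so L[1] = dur[1] = 9

L[1] = 9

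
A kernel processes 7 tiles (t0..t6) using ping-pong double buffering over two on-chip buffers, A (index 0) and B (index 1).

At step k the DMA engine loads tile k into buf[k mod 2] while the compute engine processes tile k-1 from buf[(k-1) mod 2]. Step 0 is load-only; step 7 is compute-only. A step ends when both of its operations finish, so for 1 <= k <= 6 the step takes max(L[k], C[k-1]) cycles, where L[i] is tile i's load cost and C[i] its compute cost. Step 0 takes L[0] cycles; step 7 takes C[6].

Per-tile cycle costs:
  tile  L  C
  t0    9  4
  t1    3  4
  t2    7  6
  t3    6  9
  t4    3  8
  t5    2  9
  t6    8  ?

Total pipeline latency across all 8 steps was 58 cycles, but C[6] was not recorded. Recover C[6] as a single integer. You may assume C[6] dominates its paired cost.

C[6] = 6

step 0 | dur = L[0]=9 = 9
step 1 | dur = max(L[1]=3, C[0]=4) = 4
step 2 | dur = max(L[2]=7, C[1]=4) = 7
step 3 | dur = max(L[3]=6, C[2]=6) = 6
step 4 | dur = max(L[4]=3, C[3]=9) = 9
step 5 | dur = max(L[5]=2, C[4]=8) = 8
step 6 | dur = max(L[6]=8, C[5]=9) = 9
step 7 | dur = C[6]=? = C[6]  (unknown; binding)
sum of known step durations = 52
dur[7] = total - known = 58 - 52 = 6
C[6] is the binding max in step 7, so C[6] = dur[7] = 6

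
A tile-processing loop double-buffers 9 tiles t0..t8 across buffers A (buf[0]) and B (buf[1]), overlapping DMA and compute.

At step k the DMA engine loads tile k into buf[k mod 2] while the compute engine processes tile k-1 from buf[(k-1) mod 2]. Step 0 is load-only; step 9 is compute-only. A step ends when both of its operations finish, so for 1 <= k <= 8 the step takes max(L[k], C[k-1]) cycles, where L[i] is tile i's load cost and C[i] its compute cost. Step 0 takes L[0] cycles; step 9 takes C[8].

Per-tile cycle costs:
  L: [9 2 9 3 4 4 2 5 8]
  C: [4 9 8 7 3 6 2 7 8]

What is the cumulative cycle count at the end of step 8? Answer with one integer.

end_cycle[8] = 60

k=0 load=t0/9c comp=- wait=9 total=9
k=1 load=t1/2c comp=t0/4c wait=4 total=13
k=2 load=t2/9c comp=t1/9c wait=9 total=22
k=3 load=t3/3c comp=t2/8c wait=8 total=30
k=4 load=t4/4c comp=t3/7c wait=7 total=37
k=5 load=t5/4c comp=t4/3c wait=4 total=41
k=6 load=t6/2c comp=t5/6c wait=6 total=47
k=7 load=t7/5c comp=t6/2c wait=5 total=52
k=8 load=t8/8c comp=t7/7c wait=8 total=60
k=9 load=- comp=t8/8c wait=8 total=68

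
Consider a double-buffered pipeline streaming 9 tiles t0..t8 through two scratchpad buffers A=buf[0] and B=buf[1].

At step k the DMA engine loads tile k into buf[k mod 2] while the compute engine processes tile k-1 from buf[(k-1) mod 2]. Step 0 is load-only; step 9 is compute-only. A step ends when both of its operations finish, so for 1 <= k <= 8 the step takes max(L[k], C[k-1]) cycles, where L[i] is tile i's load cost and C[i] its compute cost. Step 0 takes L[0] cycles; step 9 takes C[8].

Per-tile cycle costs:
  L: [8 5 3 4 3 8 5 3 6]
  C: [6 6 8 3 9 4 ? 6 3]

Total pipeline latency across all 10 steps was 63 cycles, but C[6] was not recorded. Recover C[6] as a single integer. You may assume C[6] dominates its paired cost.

step 0 = dur = L[0]=8 = 8
step 1 = dur = max(L[1]=5, C[0]=6) = 6
step 2 = dur = max(L[2]=3, C[1]=6) = 6
step 3 = dur = max(L[3]=4, C[2]=8) = 8
step 4 = dur = max(L[4]=3, C[3]=3) = 3
step 5 = dur = max(L[5]=8, C[4]=9) = 9
step 6 = dur = max(L[6]=5, C[5]=4) = 5
step 7 = dur = max(L[7]=3, C[6]=?) = C[6]  (unknown; binding)
step 8 = dur = max(L[8]=6, C[7]=6) = 6
step 9 = dur = C[8]=3 = 3
sum of known step durations = 54
dur[7] = total - known = 63 - 54 = 9
C[6] is the binding max in step 7, so C[6] = dur[7] = 9

C[6] = 9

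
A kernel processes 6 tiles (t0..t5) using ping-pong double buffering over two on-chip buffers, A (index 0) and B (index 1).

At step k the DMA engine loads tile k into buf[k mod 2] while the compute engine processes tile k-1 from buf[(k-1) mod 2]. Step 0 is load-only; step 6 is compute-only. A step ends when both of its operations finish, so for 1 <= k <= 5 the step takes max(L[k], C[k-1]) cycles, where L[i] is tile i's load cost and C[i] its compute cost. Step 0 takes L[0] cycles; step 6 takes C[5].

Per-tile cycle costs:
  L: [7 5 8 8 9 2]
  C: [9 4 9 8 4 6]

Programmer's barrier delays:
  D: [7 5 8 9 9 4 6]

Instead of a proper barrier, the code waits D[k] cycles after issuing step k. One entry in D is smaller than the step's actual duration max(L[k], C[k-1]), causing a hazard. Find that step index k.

hazard at step 1

[0] required=L[0]=7=7 vs D=7 ok
[1] required=max(L[1]=5,C[0]=9)=9 vs D=5 SHORT
[2] required=max(L[2]=8,C[1]=4)=8 vs D=8 ok
[3] required=max(L[3]=8,C[2]=9)=9 vs D=9 ok
[4] required=max(L[4]=9,C[3]=8)=9 vs D=9 ok
[5] required=max(L[5]=2,C[4]=4)=4 vs D=4 ok
[6] required=C[5]=6=6 vs D=6 ok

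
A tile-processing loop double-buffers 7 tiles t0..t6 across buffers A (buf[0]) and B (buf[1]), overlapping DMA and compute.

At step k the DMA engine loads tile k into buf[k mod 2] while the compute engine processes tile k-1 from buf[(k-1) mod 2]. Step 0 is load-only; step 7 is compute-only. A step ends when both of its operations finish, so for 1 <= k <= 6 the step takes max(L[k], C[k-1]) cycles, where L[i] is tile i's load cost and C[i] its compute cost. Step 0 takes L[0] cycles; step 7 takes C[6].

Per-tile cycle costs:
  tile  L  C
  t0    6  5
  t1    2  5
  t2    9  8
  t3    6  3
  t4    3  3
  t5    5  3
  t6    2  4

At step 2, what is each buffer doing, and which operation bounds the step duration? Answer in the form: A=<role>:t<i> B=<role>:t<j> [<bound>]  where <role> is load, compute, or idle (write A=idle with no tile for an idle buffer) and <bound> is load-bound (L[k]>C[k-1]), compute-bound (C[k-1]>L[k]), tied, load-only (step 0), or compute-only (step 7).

[0] DMA t0→A (6c) ∥ CU idle ⇒ 6c, clock 6
[1] DMA t1→B (2c) ∥ CU A:t0 (5c) ⇒ 5c, clock 11
[2] DMA t2→A (9c) ∥ CU B:t1 (5c) ⇒ 9c, clock 20
[3] DMA t3→B (6c) ∥ CU A:t2 (8c) ⇒ 8c, clock 28
[4] DMA t4→A (3c) ∥ CU B:t3 (3c) ⇒ 3c, clock 31
[5] DMA t5→B (5c) ∥ CU A:t4 (3c) ⇒ 5c, clock 36
[6] DMA t6→A (2c) ∥ CU B:t5 (3c) ⇒ 3c, clock 39
[7] DMA idle ∥ CU A:t6 (4c) ⇒ 4c, clock 43

step 2: A=load:t2 B=compute:t1 [load-bound]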